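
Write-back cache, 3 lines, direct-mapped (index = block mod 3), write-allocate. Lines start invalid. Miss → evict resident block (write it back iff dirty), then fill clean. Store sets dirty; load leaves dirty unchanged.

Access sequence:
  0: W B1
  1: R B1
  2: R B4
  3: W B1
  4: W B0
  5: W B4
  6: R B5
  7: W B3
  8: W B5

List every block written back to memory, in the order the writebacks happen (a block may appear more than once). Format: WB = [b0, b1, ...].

WB = [1, 1, 0]

0: W B1 → L1 miss [D]
1: R B1 → L1 hit [D]
2: R B4 → L1 miss wb→B1 [-]
3: W B1 → L1 miss [D]
4: W B0 → L0 miss [D]
5: W B4 → L1 miss wb→B1 [D]
6: R B5 → L2 miss [-]
7: W B3 → L0 miss wb→B0 [D]
8: W B5 → L2 hit [D]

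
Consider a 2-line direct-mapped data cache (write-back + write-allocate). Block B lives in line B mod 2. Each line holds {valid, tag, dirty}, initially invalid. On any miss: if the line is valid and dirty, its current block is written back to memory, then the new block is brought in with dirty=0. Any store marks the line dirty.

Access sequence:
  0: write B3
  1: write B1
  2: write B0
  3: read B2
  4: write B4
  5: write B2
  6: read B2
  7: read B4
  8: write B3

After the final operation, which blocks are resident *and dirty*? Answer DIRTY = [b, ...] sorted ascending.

  0 | W B3 → L1 miss [D]
  1 | W B1 → L1 miss wb→B3 [D]
  2 | W B0 → L0 miss [D]
  3 | R B2 → L0 miss wb→B0 [-]
  4 | W B4 → L0 miss [D]
  5 | W B2 → L0 miss wb→B4 [D]
  6 | R B2 → L0 hit [D]
  7 | R B4 → L0 miss wb→B2 [-]
  8 | W B3 → L1 miss wb→B1 [D]

DIRTY = [3]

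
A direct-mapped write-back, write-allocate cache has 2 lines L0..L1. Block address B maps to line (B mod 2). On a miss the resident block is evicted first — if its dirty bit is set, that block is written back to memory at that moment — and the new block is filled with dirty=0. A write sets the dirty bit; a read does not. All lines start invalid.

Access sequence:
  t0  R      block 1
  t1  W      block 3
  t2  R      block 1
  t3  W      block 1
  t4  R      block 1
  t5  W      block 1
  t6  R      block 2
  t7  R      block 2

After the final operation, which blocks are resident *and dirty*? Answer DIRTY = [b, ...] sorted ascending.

DIRTY = [1]

0: R B1 -> L1 miss  d=-]
1: W B3 -> L1 miss  d=D]
2: R B1 -> L1 miss wb->B3  d=-]
3: W B1 -> L1 hit  d=D]
4: R B1 -> L1 hit  d=D]
5: W B1 -> L1 hit  d=D]
6: R B2 -> L0 miss  d=-]
7: R B2 -> L0 hit  d=-]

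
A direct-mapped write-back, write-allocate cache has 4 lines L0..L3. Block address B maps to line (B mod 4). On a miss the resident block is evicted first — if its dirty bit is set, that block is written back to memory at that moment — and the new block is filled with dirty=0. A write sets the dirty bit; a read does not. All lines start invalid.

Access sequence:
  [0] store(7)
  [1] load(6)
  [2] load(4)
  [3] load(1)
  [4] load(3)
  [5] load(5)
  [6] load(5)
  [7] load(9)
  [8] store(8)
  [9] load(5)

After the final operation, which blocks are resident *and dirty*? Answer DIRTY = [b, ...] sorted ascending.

DIRTY = [8]

0: W B7 → L3 miss [D]
1: R B6 → L2 miss [-]
2: R B4 → L0 miss [-]
3: R B1 → L1 miss [-]
4: R B3 → L3 miss wb→B7 [-]
5: R B5 → L1 miss [-]
6: R B5 → L1 hit [-]
7: R B9 → L1 miss [-]
8: W B8 → L0 miss [D]
9: R B5 → L1 miss [-]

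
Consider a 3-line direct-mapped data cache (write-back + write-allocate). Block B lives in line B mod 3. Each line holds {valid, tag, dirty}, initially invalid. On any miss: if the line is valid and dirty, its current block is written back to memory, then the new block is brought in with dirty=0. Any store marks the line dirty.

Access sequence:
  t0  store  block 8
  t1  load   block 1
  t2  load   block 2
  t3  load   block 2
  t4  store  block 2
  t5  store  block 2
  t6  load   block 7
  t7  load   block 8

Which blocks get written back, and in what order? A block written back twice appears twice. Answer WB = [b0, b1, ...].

WB = [8, 2]

0: W B8 → L2 miss [D]
1: R B1 → L1 miss [-]
2: R B2 → L2 miss wb→B8 [-]
3: R B2 → L2 hit [-]
4: W B2 → L2 hit [D]
5: W B2 → L2 hit [D]
6: R B7 → L1 miss [-]
7: R B8 → L2 miss wb→B2 [-]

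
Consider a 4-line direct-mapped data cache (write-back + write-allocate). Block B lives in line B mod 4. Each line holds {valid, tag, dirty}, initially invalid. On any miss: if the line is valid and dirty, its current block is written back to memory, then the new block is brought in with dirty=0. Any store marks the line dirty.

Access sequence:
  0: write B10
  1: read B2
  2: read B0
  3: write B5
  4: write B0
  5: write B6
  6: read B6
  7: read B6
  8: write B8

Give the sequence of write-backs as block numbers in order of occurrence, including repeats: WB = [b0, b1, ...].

  0 | W B10 → L2 miss [D]
  1 | R B2 → L2 miss wb→B10 [-]
  2 | R B0 → L0 miss [-]
  3 | W B5 → L1 miss [D]
  4 | W B0 → L0 hit [D]
  5 | W B6 → L2 miss [D]
  6 | R B6 → L2 hit [D]
  7 | R B6 → L2 hit [D]
  8 | W B8 → L0 miss wb→B0 [D]

WB = [10, 0]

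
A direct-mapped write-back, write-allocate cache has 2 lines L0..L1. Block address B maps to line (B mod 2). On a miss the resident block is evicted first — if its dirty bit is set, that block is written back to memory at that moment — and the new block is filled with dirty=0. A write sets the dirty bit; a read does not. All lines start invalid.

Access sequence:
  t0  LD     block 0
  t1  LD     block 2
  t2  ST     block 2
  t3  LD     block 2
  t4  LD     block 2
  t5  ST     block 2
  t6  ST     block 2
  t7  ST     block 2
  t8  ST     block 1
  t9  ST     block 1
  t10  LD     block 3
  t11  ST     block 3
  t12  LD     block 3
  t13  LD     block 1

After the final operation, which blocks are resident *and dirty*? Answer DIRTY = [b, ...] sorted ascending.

0: R B0 → L0 miss [-]
1: R B2 → L0 miss [-]
2: W B2 → L0 hit [D]
3: R B2 → L0 hit [D]
4: R B2 → L0 hit [D]
5: W B2 → L0 hit [D]
6: W B2 → L0 hit [D]
7: W B2 → L0 hit [D]
8: W B1 → L1 miss [D]
9: W B1 → L1 hit [D]
10: R B3 → L1 miss wb→B1 [-]
11: W B3 → L1 hit [D]
12: R B3 → L1 hit [D]
13: R B1 → L1 miss wb→B3 [-]

DIRTY = [2]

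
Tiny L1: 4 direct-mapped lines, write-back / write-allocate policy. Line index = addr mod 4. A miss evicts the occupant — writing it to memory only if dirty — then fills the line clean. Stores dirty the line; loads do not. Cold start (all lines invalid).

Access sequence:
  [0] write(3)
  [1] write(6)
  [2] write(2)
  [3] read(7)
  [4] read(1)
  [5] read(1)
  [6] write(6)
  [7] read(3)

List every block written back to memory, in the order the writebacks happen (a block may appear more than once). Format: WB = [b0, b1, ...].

0: W B3 -> L3 miss  d=D]
1: W B6 -> L2 miss  d=D]
2: W B2 -> L2 miss wb->B6  d=D]
3: R B7 -> L3 miss wb->B3  d=-]
4: R B1 -> L1 miss  d=-]
5: R B1 -> L1 hit  d=-]
6: W B6 -> L2 miss wb->B2  d=D]
7: R B3 -> L3 miss  d=-]

WB = [6, 3, 2]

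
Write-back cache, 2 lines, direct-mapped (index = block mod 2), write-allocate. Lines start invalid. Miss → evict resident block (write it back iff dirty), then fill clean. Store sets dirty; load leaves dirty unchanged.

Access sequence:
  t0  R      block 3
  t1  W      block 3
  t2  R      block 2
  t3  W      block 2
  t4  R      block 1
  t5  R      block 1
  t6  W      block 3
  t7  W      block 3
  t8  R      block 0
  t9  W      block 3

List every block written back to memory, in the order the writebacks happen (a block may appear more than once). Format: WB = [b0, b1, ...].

WB = [3, 2]

0: R B3 -> L1 miss  d=-]
1: W B3 -> L1 hit  d=D]
2: R B2 -> L0 miss  d=-]
3: W B2 -> L0 hit  d=D]
4: R B1 -> L1 miss wb->B3  d=-]
5: R B1 -> L1 hit  d=-]
6: W B3 -> L1 miss  d=D]
7: W B3 -> L1 hit  d=D]
8: R B0 -> L0 miss wb->B2  d=-]
9: W B3 -> L1 hit  d=D]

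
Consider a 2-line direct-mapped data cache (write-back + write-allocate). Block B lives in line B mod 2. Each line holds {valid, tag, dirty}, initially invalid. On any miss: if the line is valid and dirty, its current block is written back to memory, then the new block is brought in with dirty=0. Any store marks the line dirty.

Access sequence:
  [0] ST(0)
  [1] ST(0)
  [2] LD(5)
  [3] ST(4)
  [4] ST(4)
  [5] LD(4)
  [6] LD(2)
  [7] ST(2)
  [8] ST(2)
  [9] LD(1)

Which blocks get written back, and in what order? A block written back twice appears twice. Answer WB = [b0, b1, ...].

0: W B0 → L0 miss [D]
1: W B0 → L0 hit [D]
2: R B5 → L1 miss [-]
3: W B4 → L0 miss wb→B0 [D]
4: W B4 → L0 hit [D]
5: R B4 → L0 hit [D]
6: R B2 → L0 miss wb→B4 [-]
7: W B2 → L0 hit [D]
8: W B2 → L0 hit [D]
9: R B1 → L1 miss [-]

WB = [0, 4]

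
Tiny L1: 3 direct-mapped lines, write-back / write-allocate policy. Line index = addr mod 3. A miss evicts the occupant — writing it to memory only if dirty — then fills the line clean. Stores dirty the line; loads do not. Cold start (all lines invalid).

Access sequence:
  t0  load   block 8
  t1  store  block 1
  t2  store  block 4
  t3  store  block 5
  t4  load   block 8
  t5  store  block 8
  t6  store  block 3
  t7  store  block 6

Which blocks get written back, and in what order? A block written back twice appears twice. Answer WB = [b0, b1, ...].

0: R B8 -> L2 miss  d=-]
1: W B1 -> L1 miss  d=D]
2: W B4 -> L1 miss wb->B1  d=D]
3: W B5 -> L2 miss  d=D]
4: R B8 -> L2 miss wb->B5  d=-]
5: W B8 -> L2 hit  d=D]
6: W B3 -> L0 miss  d=D]
7: W B6 -> L0 miss wb->B3  d=D]

WB = [1, 5, 3]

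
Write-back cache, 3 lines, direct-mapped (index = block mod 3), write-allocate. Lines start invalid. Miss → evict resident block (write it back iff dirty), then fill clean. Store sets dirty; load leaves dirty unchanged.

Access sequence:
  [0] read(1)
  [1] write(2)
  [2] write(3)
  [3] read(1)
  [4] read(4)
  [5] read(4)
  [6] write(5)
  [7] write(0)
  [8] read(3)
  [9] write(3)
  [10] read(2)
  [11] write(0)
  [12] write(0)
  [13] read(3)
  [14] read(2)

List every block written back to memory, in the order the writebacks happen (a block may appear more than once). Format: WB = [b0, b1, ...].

WB = [2, 3, 0, 5, 3, 0]

0: R B1 → L1 miss [-]
1: W B2 → L2 miss [D]
2: W B3 → L0 miss [D]
3: R B1 → L1 hit [-]
4: R B4 → L1 miss [-]
5: R B4 → L1 hit [-]
6: W B5 → L2 miss wb→B2 [D]
7: W B0 → L0 miss wb→B3 [D]
8: R B3 → L0 miss wb→B0 [-]
9: W B3 → L0 hit [D]
10: R B2 → L2 miss wb→B5 [-]
11: W B0 → L0 miss wb→B3 [D]
12: W B0 → L0 hit [D]
13: R B3 → L0 miss wb→B0 [-]
14: R B2 → L2 hit [-]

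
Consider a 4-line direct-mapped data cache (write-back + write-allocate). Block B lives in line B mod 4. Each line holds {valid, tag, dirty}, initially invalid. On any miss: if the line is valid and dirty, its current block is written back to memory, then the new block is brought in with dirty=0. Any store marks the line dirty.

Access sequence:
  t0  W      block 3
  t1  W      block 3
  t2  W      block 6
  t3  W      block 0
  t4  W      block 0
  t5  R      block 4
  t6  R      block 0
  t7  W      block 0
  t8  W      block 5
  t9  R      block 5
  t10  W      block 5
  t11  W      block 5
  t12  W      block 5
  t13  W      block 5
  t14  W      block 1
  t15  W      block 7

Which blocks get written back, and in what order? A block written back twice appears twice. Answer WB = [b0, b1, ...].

WB = [0, 5, 3]

  0 | W B3 → L3 miss [D]
  1 | W B3 → L3 hit [D]
  2 | W B6 → L2 miss [D]
  3 | W B0 → L0 miss [D]
  4 | W B0 → L0 hit [D]
  5 | R B4 → L0 miss wb→B0 [-]
  6 | R B0 → L0 miss [-]
  7 | W B0 → L0 hit [D]
  8 | W B5 → L1 miss [D]
  9 | R B5 → L1 hit [D]
  10 | W B5 → L1 hit [D]
  11 | W B5 → L1 hit [D]
  12 | W B5 → L1 hit [D]
  13 | W B5 → L1 hit [D]
  14 | W B1 → L1 miss wb→B5 [D]
  15 | W B7 → L3 miss wb→B3 [D]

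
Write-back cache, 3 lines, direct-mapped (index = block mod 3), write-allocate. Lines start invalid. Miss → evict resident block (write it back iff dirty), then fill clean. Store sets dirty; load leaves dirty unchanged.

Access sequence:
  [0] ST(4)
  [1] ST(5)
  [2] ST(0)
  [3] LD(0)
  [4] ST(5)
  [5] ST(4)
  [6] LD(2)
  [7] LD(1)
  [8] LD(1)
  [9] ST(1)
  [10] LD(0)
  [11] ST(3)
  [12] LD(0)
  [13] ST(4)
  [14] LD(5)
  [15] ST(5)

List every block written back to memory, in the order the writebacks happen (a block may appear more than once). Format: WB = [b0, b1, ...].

WB = [5, 4, 0, 3, 1]

0: W B4 → L1 miss [D]
1: W B5 → L2 miss [D]
2: W B0 → L0 miss [D]
3: R B0 → L0 hit [D]
4: W B5 → L2 hit [D]
5: W B4 → L1 hit [D]
6: R B2 → L2 miss wb→B5 [-]
7: R B1 → L1 miss wb→B4 [-]
8: R B1 → L1 hit [-]
9: W B1 → L1 hit [D]
10: R B0 → L0 hit [D]
11: W B3 → L0 miss wb→B0 [D]
12: R B0 → L0 miss wb→B3 [-]
13: W B4 → L1 miss wb→B1 [D]
14: R B5 → L2 miss [-]
15: W B5 → L2 hit [D]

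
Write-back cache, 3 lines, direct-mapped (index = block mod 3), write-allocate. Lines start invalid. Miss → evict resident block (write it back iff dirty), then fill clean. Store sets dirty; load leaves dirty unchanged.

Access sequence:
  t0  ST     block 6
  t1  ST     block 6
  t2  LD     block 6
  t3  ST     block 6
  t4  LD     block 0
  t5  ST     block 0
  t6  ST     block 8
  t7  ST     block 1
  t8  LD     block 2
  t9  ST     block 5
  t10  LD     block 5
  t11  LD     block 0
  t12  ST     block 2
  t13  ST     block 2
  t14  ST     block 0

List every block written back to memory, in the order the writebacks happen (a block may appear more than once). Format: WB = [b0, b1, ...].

WB = [6, 8, 5]

0: W B6 -> L0 miss  d=D]
1: W B6 -> L0 hit  d=D]
2: R B6 -> L0 hit  d=D]
3: W B6 -> L0 hit  d=D]
4: R B0 -> L0 miss wb->B6  d=-]
5: W B0 -> L0 hit  d=D]
6: W B8 -> L2 miss  d=D]
7: W B1 -> L1 miss  d=D]
8: R B2 -> L2 miss wb->B8  d=-]
9: W B5 -> L2 miss  d=D]
10: R B5 -> L2 hit  d=D]
11: R B0 -> L0 hit  d=D]
12: W B2 -> L2 miss wb->B5  d=D]
13: W B2 -> L2 hit  d=D]
14: W B0 -> L0 hit  d=D]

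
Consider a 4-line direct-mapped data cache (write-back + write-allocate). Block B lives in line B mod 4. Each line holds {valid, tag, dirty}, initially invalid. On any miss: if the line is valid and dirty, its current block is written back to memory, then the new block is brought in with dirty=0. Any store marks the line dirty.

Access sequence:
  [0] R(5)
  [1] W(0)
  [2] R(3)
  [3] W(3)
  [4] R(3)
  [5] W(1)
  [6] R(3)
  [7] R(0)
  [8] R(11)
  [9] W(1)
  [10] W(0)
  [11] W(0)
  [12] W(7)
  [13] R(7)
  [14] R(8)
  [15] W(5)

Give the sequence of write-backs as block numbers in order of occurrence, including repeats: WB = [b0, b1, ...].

WB = [3, 0, 1]

  0 | R B5 → L1 miss [-]
  1 | W B0 → L0 miss [D]
  2 | R B3 → L3 miss [-]
  3 | W B3 → L3 hit [D]
  4 | R B3 → L3 hit [D]
  5 | W B1 → L1 miss [D]
  6 | R B3 → L3 hit [D]
  7 | R B0 → L0 hit [D]
  8 | R B11 → L3 miss wb→B3 [-]
  9 | W B1 → L1 hit [D]
  10 | W B0 → L0 hit [D]
  11 | W B0 → L0 hit [D]
  12 | W B7 → L3 miss [D]
  13 | R B7 → L3 hit [D]
  14 | R B8 → L0 miss wb→B0 [-]
  15 | W B5 → L1 miss wb→B1 [D]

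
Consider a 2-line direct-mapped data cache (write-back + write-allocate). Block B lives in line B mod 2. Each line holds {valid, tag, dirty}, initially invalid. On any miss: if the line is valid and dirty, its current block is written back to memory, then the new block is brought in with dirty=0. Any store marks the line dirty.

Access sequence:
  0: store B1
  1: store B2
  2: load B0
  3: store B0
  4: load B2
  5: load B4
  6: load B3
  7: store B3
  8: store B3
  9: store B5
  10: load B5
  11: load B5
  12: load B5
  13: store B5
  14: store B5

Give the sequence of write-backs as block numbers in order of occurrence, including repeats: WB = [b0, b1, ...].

  0 | W B1 → L1 miss [D]
  1 | W B2 → L0 miss [D]
  2 | R B0 → L0 miss wb→B2 [-]
  3 | W B0 → L0 hit [D]
  4 | R B2 → L0 miss wb→B0 [-]
  5 | R B4 → L0 miss [-]
  6 | R B3 → L1 miss wb→B1 [-]
  7 | W B3 → L1 hit [D]
  8 | W B3 → L1 hit [D]
  9 | W B5 → L1 miss wb→B3 [D]
  10 | R B5 → L1 hit [D]
  11 | R B5 → L1 hit [D]
  12 | R B5 → L1 hit [D]
  13 | W B5 → L1 hit [D]
  14 | W B5 → L1 hit [D]

WB = [2, 0, 1, 3]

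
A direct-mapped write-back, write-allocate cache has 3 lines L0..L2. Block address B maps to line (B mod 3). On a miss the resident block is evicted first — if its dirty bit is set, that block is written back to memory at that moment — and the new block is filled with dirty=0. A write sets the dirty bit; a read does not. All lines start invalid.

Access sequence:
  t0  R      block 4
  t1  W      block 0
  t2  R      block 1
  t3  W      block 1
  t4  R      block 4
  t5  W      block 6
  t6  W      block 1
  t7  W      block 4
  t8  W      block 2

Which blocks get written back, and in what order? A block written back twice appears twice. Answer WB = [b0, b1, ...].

WB = [1, 0, 1]

  0 | R B4 → L1 miss [-]
  1 | W B0 → L0 miss [D]
  2 | R B1 → L1 miss [-]
  3 | W B1 → L1 hit [D]
  4 | R B4 → L1 miss wb→B1 [-]
  5 | W B6 → L0 miss wb→B0 [D]
  6 | W B1 → L1 miss [D]
  7 | W B4 → L1 miss wb→B1 [D]
  8 | W B2 → L2 miss [D]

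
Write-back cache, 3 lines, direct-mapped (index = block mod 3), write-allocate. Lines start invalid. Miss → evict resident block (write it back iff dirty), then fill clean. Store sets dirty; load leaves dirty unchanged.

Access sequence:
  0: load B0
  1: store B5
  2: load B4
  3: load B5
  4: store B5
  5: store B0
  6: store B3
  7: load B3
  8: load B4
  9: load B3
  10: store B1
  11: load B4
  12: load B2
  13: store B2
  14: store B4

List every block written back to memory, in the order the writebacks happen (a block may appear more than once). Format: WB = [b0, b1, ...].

0: R B0 -> L0 miss  d=-]
1: W B5 -> L2 miss  d=D]
2: R B4 -> L1 miss  d=-]
3: R B5 -> L2 hit  d=D]
4: W B5 -> L2 hit  d=D]
5: W B0 -> L0 hit  d=D]
6: W B3 -> L0 miss wb->B0  d=D]
7: R B3 -> L0 hit  d=D]
8: R B4 -> L1 hit  d=-]
9: R B3 -> L0 hit  d=D]
10: W B1 -> L1 miss  d=D]
11: R B4 -> L1 miss wb->B1  d=-]
12: R B2 -> L2 miss wb->B5  d=-]
13: W B2 -> L2 hit  d=D]
14: W B4 -> L1 hit  d=D]

WB = [0, 1, 5]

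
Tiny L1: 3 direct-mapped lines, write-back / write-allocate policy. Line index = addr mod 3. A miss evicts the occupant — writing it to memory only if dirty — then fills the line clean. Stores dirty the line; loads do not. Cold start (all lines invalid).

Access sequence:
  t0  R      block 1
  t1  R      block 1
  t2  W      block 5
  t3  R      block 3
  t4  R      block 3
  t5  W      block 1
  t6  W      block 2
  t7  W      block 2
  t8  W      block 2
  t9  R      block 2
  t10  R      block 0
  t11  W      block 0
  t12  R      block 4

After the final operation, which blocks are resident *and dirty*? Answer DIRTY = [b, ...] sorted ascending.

0: R B1 → L1 miss [-]
1: R B1 → L1 hit [-]
2: W B5 → L2 miss [D]
3: R B3 → L0 miss [-]
4: R B3 → L0 hit [-]
5: W B1 → L1 hit [D]
6: W B2 → L2 miss wb→B5 [D]
7: W B2 → L2 hit [D]
8: W B2 → L2 hit [D]
9: R B2 → L2 hit [D]
10: R B0 → L0 miss [-]
11: W B0 → L0 hit [D]
12: R B4 → L1 miss wb→B1 [-]

DIRTY = [0, 2]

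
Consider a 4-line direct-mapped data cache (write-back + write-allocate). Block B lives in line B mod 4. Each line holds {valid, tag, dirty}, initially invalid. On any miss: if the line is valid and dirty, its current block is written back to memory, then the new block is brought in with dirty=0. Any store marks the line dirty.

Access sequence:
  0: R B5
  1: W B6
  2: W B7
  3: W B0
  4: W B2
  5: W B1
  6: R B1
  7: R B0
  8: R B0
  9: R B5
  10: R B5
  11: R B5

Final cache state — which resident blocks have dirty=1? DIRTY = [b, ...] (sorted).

  0 | R B5 → L1 miss [-]
  1 | W B6 → L2 miss [D]
  2 | W B7 → L3 miss [D]
  3 | W B0 → L0 miss [D]
  4 | W B2 → L2 miss wb→B6 [D]
  5 | W B1 → L1 miss [D]
  6 | R B1 → L1 hit [D]
  7 | R B0 → L0 hit [D]
  8 | R B0 → L0 hit [D]
  9 | R B5 → L1 miss wb→B1 [-]
  10 | R B5 → L1 hit [-]
  11 | R B5 → L1 hit [-]

DIRTY = [0, 2, 7]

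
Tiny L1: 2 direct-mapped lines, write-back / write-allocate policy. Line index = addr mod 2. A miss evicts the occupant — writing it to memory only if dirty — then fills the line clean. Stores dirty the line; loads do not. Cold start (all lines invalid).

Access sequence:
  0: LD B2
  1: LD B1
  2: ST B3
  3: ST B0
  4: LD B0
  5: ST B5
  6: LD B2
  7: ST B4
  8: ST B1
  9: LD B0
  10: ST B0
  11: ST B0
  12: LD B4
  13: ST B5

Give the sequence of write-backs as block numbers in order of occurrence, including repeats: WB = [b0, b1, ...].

0: R B2 → L0 miss [-]
1: R B1 → L1 miss [-]
2: W B3 → L1 miss [D]
3: W B0 → L0 miss [D]
4: R B0 → L0 hit [D]
5: W B5 → L1 miss wb→B3 [D]
6: R B2 → L0 miss wb→B0 [-]
7: W B4 → L0 miss [D]
8: W B1 → L1 miss wb→B5 [D]
9: R B0 → L0 miss wb→B4 [-]
10: W B0 → L0 hit [D]
11: W B0 → L0 hit [D]
12: R B4 → L0 miss wb→B0 [-]
13: W B5 → L1 miss wb→B1 [D]

WB = [3, 0, 5, 4, 0, 1]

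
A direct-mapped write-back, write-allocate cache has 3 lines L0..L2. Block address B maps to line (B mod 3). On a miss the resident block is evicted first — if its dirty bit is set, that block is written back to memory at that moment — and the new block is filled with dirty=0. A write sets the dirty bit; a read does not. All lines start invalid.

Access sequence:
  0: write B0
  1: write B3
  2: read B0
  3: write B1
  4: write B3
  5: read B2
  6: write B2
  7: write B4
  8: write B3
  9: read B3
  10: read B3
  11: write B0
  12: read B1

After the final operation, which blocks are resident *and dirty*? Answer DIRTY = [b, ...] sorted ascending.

DIRTY = [0, 2]

0: W B0 -> L0 miss  d=D]
1: W B3 -> L0 miss wb->B0  d=D]
2: R B0 -> L0 miss wb->B3  d=-]
3: W B1 -> L1 miss  d=D]
4: W B3 -> L0 miss  d=D]
5: R B2 -> L2 miss  d=-]
6: W B2 -> L2 hit  d=D]
7: W B4 -> L1 miss wb->B1  d=D]
8: W B3 -> L0 hit  d=D]
9: R B3 -> L0 hit  d=D]
10: R B3 -> L0 hit  d=D]
11: W B0 -> L0 miss wb->B3  d=D]
12: R B1 -> L1 miss wb->B4  d=-]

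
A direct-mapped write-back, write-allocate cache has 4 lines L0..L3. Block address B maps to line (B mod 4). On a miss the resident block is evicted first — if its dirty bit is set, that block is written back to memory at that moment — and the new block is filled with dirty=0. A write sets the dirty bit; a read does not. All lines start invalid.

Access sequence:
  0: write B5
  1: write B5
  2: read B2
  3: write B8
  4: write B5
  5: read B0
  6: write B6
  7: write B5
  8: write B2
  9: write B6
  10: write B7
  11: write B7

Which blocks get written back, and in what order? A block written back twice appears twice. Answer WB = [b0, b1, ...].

WB = [8, 6, 2]

0: W B5 -> L1 miss  d=D]
1: W B5 -> L1 hit  d=D]
2: R B2 -> L2 miss  d=-]
3: W B8 -> L0 miss  d=D]
4: W B5 -> L1 hit  d=D]
5: R B0 -> L0 miss wb->B8  d=-]
6: W B6 -> L2 miss  d=D]
7: W B5 -> L1 hit  d=D]
8: W B2 -> L2 miss wb->B6  d=D]
9: W B6 -> L2 miss wb->B2  d=D]
10: W B7 -> L3 miss  d=D]
11: W B7 -> L3 hit  d=D]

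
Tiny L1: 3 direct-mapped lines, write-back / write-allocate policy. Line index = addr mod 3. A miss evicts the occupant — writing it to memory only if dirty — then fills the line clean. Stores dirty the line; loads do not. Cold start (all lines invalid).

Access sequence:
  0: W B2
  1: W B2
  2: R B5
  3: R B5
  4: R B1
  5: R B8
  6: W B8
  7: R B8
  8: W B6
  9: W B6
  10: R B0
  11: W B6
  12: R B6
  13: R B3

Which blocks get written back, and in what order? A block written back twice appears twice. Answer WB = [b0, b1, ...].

0: W B2 -> L2 miss  d=D]
1: W B2 -> L2 hit  d=D]
2: R B5 -> L2 miss wb->B2  d=-]
3: R B5 -> L2 hit  d=-]
4: R B1 -> L1 miss  d=-]
5: R B8 -> L2 miss  d=-]
6: W B8 -> L2 hit  d=D]
7: R B8 -> L2 hit  d=D]
8: W B6 -> L0 miss  d=D]
9: W B6 -> L0 hit  d=D]
10: R B0 -> L0 miss wb->B6  d=-]
11: W B6 -> L0 miss  d=D]
12: R B6 -> L0 hit  d=D]
13: R B3 -> L0 miss wb->B6  d=-]

WB = [2, 6, 6]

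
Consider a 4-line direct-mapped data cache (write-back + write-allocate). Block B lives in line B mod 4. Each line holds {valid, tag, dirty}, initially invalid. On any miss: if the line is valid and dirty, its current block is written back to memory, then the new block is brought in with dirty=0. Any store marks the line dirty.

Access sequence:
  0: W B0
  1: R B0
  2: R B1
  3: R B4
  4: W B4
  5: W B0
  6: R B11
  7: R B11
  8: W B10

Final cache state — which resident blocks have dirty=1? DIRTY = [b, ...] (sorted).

  0 | W B0 → L0 miss [D]
  1 | R B0 → L0 hit [D]
  2 | R B1 → L1 miss [-]
  3 | R B4 → L0 miss wb→B0 [-]
  4 | W B4 → L0 hit [D]
  5 | W B0 → L0 miss wb→B4 [D]
  6 | R B11 → L3 miss [-]
  7 | R B11 → L3 hit [-]
  8 | W B10 → L2 miss [D]

DIRTY = [0, 10]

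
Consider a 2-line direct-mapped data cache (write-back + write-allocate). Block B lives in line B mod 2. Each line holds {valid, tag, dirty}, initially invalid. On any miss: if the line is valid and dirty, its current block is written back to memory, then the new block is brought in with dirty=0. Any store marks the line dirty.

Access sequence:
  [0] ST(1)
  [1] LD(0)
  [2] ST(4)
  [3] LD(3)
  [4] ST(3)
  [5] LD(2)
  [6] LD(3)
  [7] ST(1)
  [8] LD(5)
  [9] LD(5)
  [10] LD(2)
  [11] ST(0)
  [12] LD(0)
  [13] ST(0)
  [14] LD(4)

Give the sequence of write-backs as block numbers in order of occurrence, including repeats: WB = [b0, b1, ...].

0: W B1 -> L1 miss  d=D]
1: R B0 -> L0 miss  d=-]
2: W B4 -> L0 miss  d=D]
3: R B3 -> L1 miss wb->B1  d=-]
4: W B3 -> L1 hit  d=D]
5: R B2 -> L0 miss wb->B4  d=-]
6: R B3 -> L1 hit  d=D]
7: W B1 -> L1 miss wb->B3  d=D]
8: R B5 -> L1 miss wb->B1  d=-]
9: R B5 -> L1 hit  d=-]
10: R B2 -> L0 hit  d=-]
11: W B0 -> L0 miss  d=D]
12: R B0 -> L0 hit  d=D]
13: W B0 -> L0 hit  d=D]
14: R B4 -> L0 miss wb->B0  d=-]

WB = [1, 4, 3, 1, 0]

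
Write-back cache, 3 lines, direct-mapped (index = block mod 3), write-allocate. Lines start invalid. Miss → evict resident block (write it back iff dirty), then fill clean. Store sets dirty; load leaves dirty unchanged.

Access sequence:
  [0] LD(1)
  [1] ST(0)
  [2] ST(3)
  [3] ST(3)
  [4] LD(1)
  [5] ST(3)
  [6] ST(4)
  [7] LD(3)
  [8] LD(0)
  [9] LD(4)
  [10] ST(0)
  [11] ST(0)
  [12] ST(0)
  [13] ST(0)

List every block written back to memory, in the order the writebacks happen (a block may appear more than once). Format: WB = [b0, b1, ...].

WB = [0, 3]

0: R B1 → L1 miss [-]
1: W B0 → L0 miss [D]
2: W B3 → L0 miss wb→B0 [D]
3: W B3 → L0 hit [D]
4: R B1 → L1 hit [-]
5: W B3 → L0 hit [D]
6: W B4 → L1 miss [D]
7: R B3 → L0 hit [D]
8: R B0 → L0 miss wb→B3 [-]
9: R B4 → L1 hit [D]
10: W B0 → L0 hit [D]
11: W B0 → L0 hit [D]
12: W B0 → L0 hit [D]
13: W B0 → L0 hit [D]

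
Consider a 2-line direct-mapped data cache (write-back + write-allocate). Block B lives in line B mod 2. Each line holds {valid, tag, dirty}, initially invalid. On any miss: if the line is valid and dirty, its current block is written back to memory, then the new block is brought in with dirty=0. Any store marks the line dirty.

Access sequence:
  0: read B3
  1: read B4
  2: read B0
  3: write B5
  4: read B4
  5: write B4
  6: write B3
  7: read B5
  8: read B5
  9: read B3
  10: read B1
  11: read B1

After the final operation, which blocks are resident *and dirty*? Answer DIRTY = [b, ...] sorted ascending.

DIRTY = [4]

0: R B3 -> L1 miss  d=-]
1: R B4 -> L0 miss  d=-]
2: R B0 -> L0 miss  d=-]
3: W B5 -> L1 miss  d=D]
4: R B4 -> L0 miss  d=-]
5: W B4 -> L0 hit  d=D]
6: W B3 -> L1 miss wb->B5  d=D]
7: R B5 -> L1 miss wb->B3  d=-]
8: R B5 -> L1 hit  d=-]
9: R B3 -> L1 miss  d=-]
10: R B1 -> L1 miss  d=-]
11: R B1 -> L1 hit  d=-]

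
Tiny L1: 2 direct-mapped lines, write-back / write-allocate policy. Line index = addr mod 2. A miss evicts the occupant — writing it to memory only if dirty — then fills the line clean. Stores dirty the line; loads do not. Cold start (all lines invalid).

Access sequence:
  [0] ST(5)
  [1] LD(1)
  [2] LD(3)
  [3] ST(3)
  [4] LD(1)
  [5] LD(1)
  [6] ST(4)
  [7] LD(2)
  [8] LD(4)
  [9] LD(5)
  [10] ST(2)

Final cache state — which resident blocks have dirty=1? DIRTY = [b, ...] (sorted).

DIRTY = [2]

  0 | W B5 → L1 miss [D]
  1 | R B1 → L1 miss wb→B5 [-]
  2 | R B3 → L1 miss [-]
  3 | W B3 → L1 hit [D]
  4 | R B1 → L1 miss wb→B3 [-]
  5 | R B1 → L1 hit [-]
  6 | W B4 → L0 miss [D]
  7 | R B2 → L0 miss wb→B4 [-]
  8 | R B4 → L0 miss [-]
  9 | R B5 → L1 miss [-]
  10 | W B2 → L0 miss [D]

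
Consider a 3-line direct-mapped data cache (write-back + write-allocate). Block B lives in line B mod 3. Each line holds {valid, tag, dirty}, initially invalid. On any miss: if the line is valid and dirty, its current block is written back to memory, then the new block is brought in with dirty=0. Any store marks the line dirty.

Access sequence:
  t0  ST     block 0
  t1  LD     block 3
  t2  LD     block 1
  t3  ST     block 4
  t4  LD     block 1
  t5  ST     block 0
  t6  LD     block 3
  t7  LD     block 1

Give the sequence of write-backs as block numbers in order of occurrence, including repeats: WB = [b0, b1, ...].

0: W B0 -> L0 miss  d=D]
1: R B3 -> L0 miss wb->B0  d=-]
2: R B1 -> L1 miss  d=-]
3: W B4 -> L1 miss  d=D]
4: R B1 -> L1 miss wb->B4  d=-]
5: W B0 -> L0 miss  d=D]
6: R B3 -> L0 miss wb->B0  d=-]
7: R B1 -> L1 hit  d=-]

WB = [0, 4, 0]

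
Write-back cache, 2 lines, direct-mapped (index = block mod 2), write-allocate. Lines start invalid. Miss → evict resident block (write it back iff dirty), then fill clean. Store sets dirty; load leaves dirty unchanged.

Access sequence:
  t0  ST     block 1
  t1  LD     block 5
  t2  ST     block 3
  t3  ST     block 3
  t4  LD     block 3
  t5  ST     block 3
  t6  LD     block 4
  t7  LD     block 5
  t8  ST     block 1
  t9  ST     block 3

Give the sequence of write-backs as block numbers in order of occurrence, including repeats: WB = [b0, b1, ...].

WB = [1, 3, 1]

0: W B1 → L1 miss [D]
1: R B5 → L1 miss wb→B1 [-]
2: W B3 → L1 miss [D]
3: W B3 → L1 hit [D]
4: R B3 → L1 hit [D]
5: W B3 → L1 hit [D]
6: R B4 → L0 miss [-]
7: R B5 → L1 miss wb→B3 [-]
8: W B1 → L1 miss [D]
9: W B3 → L1 miss wb→B1 [D]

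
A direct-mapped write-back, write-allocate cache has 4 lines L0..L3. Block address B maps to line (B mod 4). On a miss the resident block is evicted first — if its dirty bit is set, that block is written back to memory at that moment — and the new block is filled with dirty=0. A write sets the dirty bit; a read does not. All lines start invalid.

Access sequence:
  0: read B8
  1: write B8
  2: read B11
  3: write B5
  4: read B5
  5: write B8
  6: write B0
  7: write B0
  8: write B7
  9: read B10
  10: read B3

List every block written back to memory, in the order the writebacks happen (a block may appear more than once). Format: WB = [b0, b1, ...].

  0 | R B8 → L0 miss [-]
  1 | W B8 → L0 hit [D]
  2 | R B11 → L3 miss [-]
  3 | W B5 → L1 miss [D]
  4 | R B5 → L1 hit [D]
  5 | W B8 → L0 hit [D]
  6 | W B0 → L0 miss wb→B8 [D]
  7 | W B0 → L0 hit [D]
  8 | W B7 → L3 miss [D]
  9 | R B10 → L2 miss [-]
  10 | R B3 → L3 miss wb→B7 [-]

WB = [8, 7]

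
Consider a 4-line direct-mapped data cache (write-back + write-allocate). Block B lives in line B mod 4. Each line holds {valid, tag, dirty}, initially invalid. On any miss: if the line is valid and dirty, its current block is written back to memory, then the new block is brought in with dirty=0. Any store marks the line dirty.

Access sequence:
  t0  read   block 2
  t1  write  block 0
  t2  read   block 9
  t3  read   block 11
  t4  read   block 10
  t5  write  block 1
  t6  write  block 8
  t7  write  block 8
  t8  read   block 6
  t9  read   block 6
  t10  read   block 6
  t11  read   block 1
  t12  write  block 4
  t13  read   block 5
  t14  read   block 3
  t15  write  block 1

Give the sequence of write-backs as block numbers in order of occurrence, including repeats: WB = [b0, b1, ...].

WB = [0, 8, 1]

0: R B2 -> L2 miss  d=-]
1: W B0 -> L0 miss  d=D]
2: R B9 -> L1 miss  d=-]
3: R B11 -> L3 miss  d=-]
4: R B10 -> L2 miss  d=-]
5: W B1 -> L1 miss  d=D]
6: W B8 -> L0 miss wb->B0  d=D]
7: W B8 -> L0 hit  d=D]
8: R B6 -> L2 miss  d=-]
9: R B6 -> L2 hit  d=-]
10: R B6 -> L2 hit  d=-]
11: R B1 -> L1 hit  d=D]
12: W B4 -> L0 miss wb->B8  d=D]
13: R B5 -> L1 miss wb->B1  d=-]
14: R B3 -> L3 miss  d=-]
15: W B1 -> L1 miss  d=D]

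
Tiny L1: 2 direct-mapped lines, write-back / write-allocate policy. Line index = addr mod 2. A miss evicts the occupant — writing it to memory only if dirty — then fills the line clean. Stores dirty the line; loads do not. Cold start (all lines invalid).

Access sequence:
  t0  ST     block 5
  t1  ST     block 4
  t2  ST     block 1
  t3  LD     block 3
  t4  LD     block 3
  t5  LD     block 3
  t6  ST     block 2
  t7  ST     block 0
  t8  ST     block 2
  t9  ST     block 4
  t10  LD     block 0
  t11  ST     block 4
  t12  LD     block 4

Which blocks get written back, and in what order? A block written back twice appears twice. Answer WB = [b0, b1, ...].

WB = [5, 1, 4, 2, 0, 2, 4]

  0 | W B5 → L1 miss [D]
  1 | W B4 → L0 miss [D]
  2 | W B1 → L1 miss wb→B5 [D]
  3 | R B3 → L1 miss wb→B1 [-]
  4 | R B3 → L1 hit [-]
  5 | R B3 → L1 hit [-]
  6 | W B2 → L0 miss wb→B4 [D]
  7 | W B0 → L0 miss wb→B2 [D]
  8 | W B2 → L0 miss wb→B0 [D]
  9 | W B4 → L0 miss wb→B2 [D]
  10 | R B0 → L0 miss wb→B4 [-]
  11 | W B4 → L0 miss [D]
  12 | R B4 → L0 hit [D]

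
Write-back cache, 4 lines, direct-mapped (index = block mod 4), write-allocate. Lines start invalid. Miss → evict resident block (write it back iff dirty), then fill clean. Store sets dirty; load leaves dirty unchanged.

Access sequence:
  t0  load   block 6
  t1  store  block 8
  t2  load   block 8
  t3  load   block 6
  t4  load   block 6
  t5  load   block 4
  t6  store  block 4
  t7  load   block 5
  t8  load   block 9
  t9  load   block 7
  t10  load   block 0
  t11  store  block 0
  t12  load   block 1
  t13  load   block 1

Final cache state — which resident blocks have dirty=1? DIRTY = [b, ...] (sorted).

DIRTY = [0]

  0 | R B6 → L2 miss [-]
  1 | W B8 → L0 miss [D]
  2 | R B8 → L0 hit [D]
  3 | R B6 → L2 hit [-]
  4 | R B6 → L2 hit [-]
  5 | R B4 → L0 miss wb→B8 [-]
  6 | W B4 → L0 hit [D]
  7 | R B5 → L1 miss [-]
  8 | R B9 → L1 miss [-]
  9 | R B7 → L3 miss [-]
  10 | R B0 → L0 miss wb→B4 [-]
  11 | W B0 → L0 hit [D]
  12 | R B1 → L1 miss [-]
  13 | R B1 → L1 hit [-]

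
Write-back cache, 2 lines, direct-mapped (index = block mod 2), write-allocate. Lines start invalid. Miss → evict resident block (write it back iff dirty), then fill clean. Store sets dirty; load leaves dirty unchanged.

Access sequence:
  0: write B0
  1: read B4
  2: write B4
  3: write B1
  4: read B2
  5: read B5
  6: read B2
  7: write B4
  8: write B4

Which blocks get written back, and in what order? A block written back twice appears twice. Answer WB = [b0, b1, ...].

WB = [0, 4, 1]

0: W B0 -> L0 miss  d=D]
1: R B4 -> L0 miss wb->B0  d=-]
2: W B4 -> L0 hit  d=D]
3: W B1 -> L1 miss  d=D]
4: R B2 -> L0 miss wb->B4  d=-]
5: R B5 -> L1 miss wb->B1  d=-]
6: R B2 -> L0 hit  d=-]
7: W B4 -> L0 miss  d=D]
8: W B4 -> L0 hit  d=D]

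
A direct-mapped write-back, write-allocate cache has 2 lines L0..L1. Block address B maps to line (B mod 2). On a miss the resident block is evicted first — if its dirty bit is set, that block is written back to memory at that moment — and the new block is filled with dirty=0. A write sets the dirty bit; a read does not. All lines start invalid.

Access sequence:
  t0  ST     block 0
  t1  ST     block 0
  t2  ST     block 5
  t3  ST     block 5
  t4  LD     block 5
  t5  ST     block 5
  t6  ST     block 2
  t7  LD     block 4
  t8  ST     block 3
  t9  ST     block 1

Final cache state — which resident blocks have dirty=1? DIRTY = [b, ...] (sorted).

DIRTY = [1]

  0 | W B0 → L0 miss [D]
  1 | W B0 → L0 hit [D]
  2 | W B5 → L1 miss [D]
  3 | W B5 → L1 hit [D]
  4 | R B5 → L1 hit [D]
  5 | W B5 → L1 hit [D]
  6 | W B2 → L0 miss wb→B0 [D]
  7 | R B4 → L0 miss wb→B2 [-]
  8 | W B3 → L1 miss wb→B5 [D]
  9 | W B1 → L1 miss wb→B3 [D]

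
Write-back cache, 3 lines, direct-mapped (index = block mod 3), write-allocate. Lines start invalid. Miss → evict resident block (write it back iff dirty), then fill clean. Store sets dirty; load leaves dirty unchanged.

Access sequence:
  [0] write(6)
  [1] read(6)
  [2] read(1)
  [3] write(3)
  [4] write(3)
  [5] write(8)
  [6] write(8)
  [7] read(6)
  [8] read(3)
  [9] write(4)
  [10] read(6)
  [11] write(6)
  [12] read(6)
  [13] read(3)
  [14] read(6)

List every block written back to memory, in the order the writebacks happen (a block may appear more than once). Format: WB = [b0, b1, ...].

WB = [6, 3, 6]

0: W B6 -> L0 miss  d=D]
1: R B6 -> L0 hit  d=D]
2: R B1 -> L1 miss  d=-]
3: W B3 -> L0 miss wb->B6  d=D]
4: W B3 -> L0 hit  d=D]
5: W B8 -> L2 miss  d=D]
6: W B8 -> L2 hit  d=D]
7: R B6 -> L0 miss wb->B3  d=-]
8: R B3 -> L0 miss  d=-]
9: W B4 -> L1 miss  d=D]
10: R B6 -> L0 miss  d=-]
11: W B6 -> L0 hit  d=D]
12: R B6 -> L0 hit  d=D]
13: R B3 -> L0 miss wb->B6  d=-]
14: R B6 -> L0 miss  d=-]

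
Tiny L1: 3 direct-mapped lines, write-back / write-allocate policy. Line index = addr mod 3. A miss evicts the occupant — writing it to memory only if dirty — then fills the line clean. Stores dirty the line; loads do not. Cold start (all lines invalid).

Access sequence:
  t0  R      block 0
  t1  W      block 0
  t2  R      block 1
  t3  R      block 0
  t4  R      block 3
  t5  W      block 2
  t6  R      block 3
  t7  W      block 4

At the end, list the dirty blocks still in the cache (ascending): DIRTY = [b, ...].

0: R B0 -> L0 miss  d=-]
1: W B0 -> L0 hit  d=D]
2: R B1 -> L1 miss  d=-]
3: R B0 -> L0 hit  d=D]
4: R B3 -> L0 miss wb->B0  d=-]
5: W B2 -> L2 miss  d=D]
6: R B3 -> L0 hit  d=-]
7: W B4 -> L1 miss  d=D]

DIRTY = [2, 4]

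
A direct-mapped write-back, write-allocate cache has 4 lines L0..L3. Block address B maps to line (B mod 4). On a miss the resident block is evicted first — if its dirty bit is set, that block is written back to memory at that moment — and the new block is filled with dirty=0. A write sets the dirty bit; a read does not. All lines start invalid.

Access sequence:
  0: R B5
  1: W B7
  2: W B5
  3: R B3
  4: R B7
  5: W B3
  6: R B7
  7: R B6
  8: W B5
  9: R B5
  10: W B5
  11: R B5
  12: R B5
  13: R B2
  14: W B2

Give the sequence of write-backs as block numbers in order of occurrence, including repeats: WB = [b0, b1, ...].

0: R B5 → L1 miss [-]
1: W B7 → L3 miss [D]
2: W B5 → L1 hit [D]
3: R B3 → L3 miss wb→B7 [-]
4: R B7 → L3 miss [-]
5: W B3 → L3 miss [D]
6: R B7 → L3 miss wb→B3 [-]
7: R B6 → L2 miss [-]
8: W B5 → L1 hit [D]
9: R B5 → L1 hit [D]
10: W B5 → L1 hit [D]
11: R B5 → L1 hit [D]
12: R B5 → L1 hit [D]
13: R B2 → L2 miss [-]
14: W B2 → L2 hit [D]

WB = [7, 3]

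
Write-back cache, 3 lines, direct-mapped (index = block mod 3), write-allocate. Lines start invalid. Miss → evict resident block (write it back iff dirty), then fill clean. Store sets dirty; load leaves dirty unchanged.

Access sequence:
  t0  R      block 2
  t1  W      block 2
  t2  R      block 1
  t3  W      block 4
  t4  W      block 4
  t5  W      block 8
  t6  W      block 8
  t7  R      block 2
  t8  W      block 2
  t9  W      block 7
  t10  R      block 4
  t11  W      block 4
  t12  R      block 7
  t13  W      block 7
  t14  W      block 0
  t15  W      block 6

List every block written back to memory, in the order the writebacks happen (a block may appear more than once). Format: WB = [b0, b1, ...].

  0 | R B2 → L2 miss [-]
  1 | W B2 → L2 hit [D]
  2 | R B1 → L1 miss [-]
  3 | W B4 → L1 miss [D]
  4 | W B4 → L1 hit [D]
  5 | W B8 → L2 miss wb→B2 [D]
  6 | W B8 → L2 hit [D]
  7 | R B2 → L2 miss wb→B8 [-]
  8 | W B2 → L2 hit [D]
  9 | W B7 → L1 miss wb→B4 [D]
  10 | R B4 → L1 miss wb→B7 [-]
  11 | W B4 → L1 hit [D]
  12 | R B7 → L1 miss wb→B4 [-]
  13 | W B7 → L1 hit [D]
  14 | W B0 → L0 miss [D]
  15 | W B6 → L0 miss wb→B0 [D]

WB = [2, 8, 4, 7, 4, 0]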